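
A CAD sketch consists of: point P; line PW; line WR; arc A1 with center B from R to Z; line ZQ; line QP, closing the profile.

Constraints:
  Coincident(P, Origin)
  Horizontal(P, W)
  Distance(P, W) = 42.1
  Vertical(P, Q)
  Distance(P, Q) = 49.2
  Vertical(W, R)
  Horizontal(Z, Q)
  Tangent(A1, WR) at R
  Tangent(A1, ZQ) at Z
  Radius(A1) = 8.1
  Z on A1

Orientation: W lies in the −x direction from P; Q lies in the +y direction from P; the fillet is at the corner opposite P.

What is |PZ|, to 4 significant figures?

59.81

P is at the origin; P and W share the same y with |PW| = 42.1 and W on the −x side, so W = (-42.10, 0.000). PQ is vertical with |PQ| = 49.2 and Q on the +y side, so Q = (0.000, 49.20). The virtual corner opposite P is at (-42.10, 49.20). Since A1 is tangent to WR there, BR ⟂ WR and tangency of A1 to ZQ means the radius BZ is perpendicular to ZQ, with radius 8.1, so the center B sits 8.1 in from both sides at B = (-34.00, 41.10). That places the tangent points at R = (-42.10, 41.10) on WR and Z = (-34.00, 49.20) on ZQ. Then |PZ| = |Z − P| = 59.81.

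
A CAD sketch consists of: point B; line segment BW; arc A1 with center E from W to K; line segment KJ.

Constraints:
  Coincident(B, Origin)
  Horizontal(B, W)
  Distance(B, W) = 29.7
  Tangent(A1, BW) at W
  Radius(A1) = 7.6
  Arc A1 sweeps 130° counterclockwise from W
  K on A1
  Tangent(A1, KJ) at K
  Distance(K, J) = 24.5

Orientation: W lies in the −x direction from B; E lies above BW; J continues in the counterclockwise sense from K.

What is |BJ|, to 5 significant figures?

50.468

B is at the origin; B and W share the same y with |BW| = 29.7 and W on the −x side, so W = (-29.700, 0.0000). Tangency of A1 to BW means the radius EW is perpendicular to BW, so E = W + (0, 7.6) = (-29.700, 7.6000). On A1, W sits at bearing -90° from E; a 130° counterclockwise sweep puts K at bearing 40°, so K = E + 7.6·(cos 40°, sin 40°) = (-23.878, 12.485). Tangency of A1 to KJ means the radius EK is perpendicular to KJ, so KJ runs along (−sin 40°, cos 40°); with |KJ| = 24.5, J = (-39.626, 31.253). Then |BJ| = |J − B| = 50.468.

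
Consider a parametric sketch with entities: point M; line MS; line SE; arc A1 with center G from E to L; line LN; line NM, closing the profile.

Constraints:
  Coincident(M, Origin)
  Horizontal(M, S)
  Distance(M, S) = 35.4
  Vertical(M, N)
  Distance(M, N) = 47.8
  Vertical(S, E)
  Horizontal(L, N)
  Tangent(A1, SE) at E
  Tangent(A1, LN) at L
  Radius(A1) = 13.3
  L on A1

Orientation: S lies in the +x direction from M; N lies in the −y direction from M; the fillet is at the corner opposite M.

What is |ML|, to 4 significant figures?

52.66

M is at the origin; MS is horizontal with |MS| = 35.4 and S on the +x side, so S = (35.40, 0.000). MN is vertical with |MN| = 47.8 and N on the −y side, so N = (0.000, -47.80). The virtual corner opposite M is at (35.40, -47.80). Tangency of A1 to SE means the radius GE is perpendicular to SE and tangency of A1 to LN means the radius GL is perpendicular to LN, with radius 13.3, so the center G sits 13.3 in from both sides at G = (22.10, -34.50). That places the tangent points at E = (35.40, -34.50) on SE and L = (22.10, -47.80) on LN. Then |ML| = |L − M| = 52.66.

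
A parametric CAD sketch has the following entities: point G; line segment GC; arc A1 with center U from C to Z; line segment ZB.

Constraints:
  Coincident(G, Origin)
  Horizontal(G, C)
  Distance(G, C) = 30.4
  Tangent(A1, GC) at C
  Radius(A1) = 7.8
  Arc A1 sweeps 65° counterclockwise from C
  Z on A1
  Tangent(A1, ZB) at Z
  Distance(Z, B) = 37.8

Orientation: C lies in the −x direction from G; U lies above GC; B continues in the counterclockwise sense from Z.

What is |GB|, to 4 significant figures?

39.45

G is at the origin; G and C share the same y with |GC| = 30.4 and C on the −x side, so C = (-30.40, 0.000). Tangency of A1 to GC means the radius UC is perpendicular to GC, so U = C + (0, 7.8) = (-30.40, 7.800). On A1, C sits at bearing -90° from U; a 65° counterclockwise sweep puts Z at bearing -25°, so Z = U + 7.8·(cos -25°, sin -25°) = (-23.33, 4.504). Tangency of A1 to ZB means the radius UZ is perpendicular to ZB, so ZB runs along (−sin -25°, cos -25°); with |ZB| = 37.8, B = (-7.356, 38.76). Then |GB| = |B − G| = 39.45.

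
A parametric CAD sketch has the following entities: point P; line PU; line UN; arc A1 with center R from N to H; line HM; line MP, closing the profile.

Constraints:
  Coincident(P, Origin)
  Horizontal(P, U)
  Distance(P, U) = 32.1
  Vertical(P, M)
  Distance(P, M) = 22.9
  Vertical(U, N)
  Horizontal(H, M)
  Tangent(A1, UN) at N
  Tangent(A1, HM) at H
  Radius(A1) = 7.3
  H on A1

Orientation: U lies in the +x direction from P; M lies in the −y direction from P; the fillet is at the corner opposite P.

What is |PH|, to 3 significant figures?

33.8

P is at the origin; PU is horizontal with |PU| = 32.1 and U on the +x side, so U = (32.1, 0.00). P and M share the same x with |PM| = 22.9 and M on the −y side, so M = (0.00, -22.9). The virtual corner opposite P is at (32.1, -22.9). A1 meets UN tangentially, so RN is at right angles to UN and tangency of A1 to HM means the radius RH is perpendicular to HM, with radius 7.3, so the center R sits 7.3 in from both sides at R = (24.8, -15.6). That places the tangent points at N = (32.1, -15.6) on UN and H = (24.8, -22.9) on HM. Then |PH| = |H − P| = 33.8.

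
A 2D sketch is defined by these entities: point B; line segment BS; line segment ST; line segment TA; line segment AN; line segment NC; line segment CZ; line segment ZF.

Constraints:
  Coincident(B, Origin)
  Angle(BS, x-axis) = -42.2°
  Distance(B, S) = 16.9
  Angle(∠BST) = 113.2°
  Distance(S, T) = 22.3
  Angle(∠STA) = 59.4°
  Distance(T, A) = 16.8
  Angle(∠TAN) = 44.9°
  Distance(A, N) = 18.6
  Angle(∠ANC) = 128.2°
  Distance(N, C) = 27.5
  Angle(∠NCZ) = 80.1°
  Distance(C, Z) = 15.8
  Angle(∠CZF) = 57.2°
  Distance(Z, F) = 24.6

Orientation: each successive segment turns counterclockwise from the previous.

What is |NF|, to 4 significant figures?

6.797

∠NCZ = 80.1° gives CZ at 72.00° from the x-axis; with |CZ| = 15.8, Z = (51.51, -8.623). ∠CZF = 57.2° gives ZF at -165.2° from the x-axis; with |ZF| = 24.6, F = (27.73, -14.91). Then |NF| = |F − N| = 6.797.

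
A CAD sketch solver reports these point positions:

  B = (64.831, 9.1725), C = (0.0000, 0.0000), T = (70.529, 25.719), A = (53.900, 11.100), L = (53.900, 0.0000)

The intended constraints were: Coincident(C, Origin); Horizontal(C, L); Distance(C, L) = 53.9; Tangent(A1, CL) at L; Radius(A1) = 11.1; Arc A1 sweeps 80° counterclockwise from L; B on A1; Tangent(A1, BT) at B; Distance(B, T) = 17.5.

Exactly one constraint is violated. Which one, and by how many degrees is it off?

Tangent(A1, BT) at B — off by 9.00°.

C = (0.00, 0.00) ✓; C.y = 0.00, L.y = 0.00 ✓; |CL| = 53.90 ✓; ∠(AL, LC) = 90.00° ✓; |AL| = 11.10 ✓; bearing(A→B) − bearing(A→L) = 80.00° ✓; |AB| = 11.10 ✓; ∠(AB, BT) = 99.00° ✗; |BT| = 17.50 ✓.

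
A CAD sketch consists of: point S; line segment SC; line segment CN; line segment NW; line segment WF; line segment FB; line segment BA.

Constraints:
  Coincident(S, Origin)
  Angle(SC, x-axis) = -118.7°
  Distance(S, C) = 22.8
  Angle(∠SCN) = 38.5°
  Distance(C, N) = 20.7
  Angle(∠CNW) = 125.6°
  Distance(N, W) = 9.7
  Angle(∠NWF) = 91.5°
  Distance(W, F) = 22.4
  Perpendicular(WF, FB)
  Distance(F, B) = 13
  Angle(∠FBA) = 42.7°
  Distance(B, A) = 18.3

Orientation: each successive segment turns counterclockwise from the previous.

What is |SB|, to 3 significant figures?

17.5

∠NWF = 91.5° gives WF at 166° from the x-axis; with |WF| = 22.4, F = (-11.4, 3.01). WF is perpendicular to FB, so FB runs at -104°; with |FB| = 13.0, B = (-14.6, -9.58). Then |SB| = |B − S| = 17.5.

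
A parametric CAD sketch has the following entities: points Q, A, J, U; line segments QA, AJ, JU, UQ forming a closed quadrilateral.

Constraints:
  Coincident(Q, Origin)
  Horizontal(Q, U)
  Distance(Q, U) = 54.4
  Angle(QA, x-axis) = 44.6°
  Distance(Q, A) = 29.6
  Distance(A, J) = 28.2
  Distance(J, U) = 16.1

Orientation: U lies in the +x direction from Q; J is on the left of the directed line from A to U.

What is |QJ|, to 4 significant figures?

50.96

Q is at the origin; QU is horizontal with |QU| = 54.4 and U in +x, so U = (54.4, 0). QA runs at 44.6° with |QA| = 29.6, so A = (21.08, 20.78). J is determined by |AJ| = 28.2 and |JU| = 16.1 together: it lies at the intersection of circle(A, 28.2) and circle(U, 16.1). With |AU| = 39.27, the foot of the radical line on AU is 26.46 from A and the perpendicular offset is √(28.2² − 26.46²) = 9.749. Taking the left-of-AU solution: J = (48.69, 15.05).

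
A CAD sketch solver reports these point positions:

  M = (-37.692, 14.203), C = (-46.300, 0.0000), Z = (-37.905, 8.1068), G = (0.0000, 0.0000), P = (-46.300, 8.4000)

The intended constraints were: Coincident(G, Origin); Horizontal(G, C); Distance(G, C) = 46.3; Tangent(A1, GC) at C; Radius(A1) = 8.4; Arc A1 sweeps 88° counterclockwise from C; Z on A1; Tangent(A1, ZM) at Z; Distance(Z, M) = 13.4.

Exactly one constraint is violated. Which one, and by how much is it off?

Distance(Z, M) = 13.4 — off by 7.30.

G = (0.00, 0.00) ✓; G.y = 0.00, C.y = 0.00 ✓; |GC| = 46.30 ✓; ∠(PC, CG) = 90.00° ✓; |PC| = 8.400 ✓; bearing(P→Z) − bearing(P→C) = 88.00° ✓; |PZ| = 8.400 ✓; ∠(PZ, ZM) = 90.00° ✓; |ZM| = 6.100 ✗.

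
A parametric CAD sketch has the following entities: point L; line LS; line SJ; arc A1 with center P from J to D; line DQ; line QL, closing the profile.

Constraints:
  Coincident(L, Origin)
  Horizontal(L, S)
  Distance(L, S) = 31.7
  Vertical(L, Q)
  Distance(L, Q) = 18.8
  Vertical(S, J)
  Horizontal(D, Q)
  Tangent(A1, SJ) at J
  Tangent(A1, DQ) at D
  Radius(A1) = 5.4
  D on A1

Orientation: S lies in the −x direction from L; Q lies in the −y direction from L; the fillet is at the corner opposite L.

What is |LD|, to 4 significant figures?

32.33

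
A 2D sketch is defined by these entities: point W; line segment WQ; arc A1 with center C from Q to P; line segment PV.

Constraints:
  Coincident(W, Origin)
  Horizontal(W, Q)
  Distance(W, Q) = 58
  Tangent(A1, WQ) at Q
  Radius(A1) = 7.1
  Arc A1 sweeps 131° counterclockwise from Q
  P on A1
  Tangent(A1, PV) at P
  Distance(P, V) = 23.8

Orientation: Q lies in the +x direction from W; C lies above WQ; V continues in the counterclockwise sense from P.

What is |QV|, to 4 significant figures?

31.44

W is at the origin; WQ is horizontal with |WQ| = 58.0 and Q on the +x side, so Q = (58.00, 0.000). Since A1 is tangent to WQ there, CQ ⟂ WQ, so C = Q + (0, 7.1) = (58.00, 7.100). On A1, Q sits at bearing -90° from C; a 131° counterclockwise sweep puts P at bearing 41°, so P = C + 7.1·(cos 41°, sin 41°) = (63.36, 11.76). The tangent condition forces CP to be normal to PV, so PV runs along (−sin 41°, cos 41°); with |PV| = 23.8, V = (47.74, 29.72). Then |QV| = |V − Q| = 31.44.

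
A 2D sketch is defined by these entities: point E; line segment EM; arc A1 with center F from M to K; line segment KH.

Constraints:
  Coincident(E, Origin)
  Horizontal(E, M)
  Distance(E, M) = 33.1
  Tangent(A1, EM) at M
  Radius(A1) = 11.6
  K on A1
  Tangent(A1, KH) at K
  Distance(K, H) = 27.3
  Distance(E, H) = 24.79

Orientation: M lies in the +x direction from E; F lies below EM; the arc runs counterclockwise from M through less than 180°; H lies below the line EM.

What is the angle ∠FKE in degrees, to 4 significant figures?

146.6°

Checks: E.y = 0.00, M.y = 0.00 ✓; |FK| = 11.60 ✓; ∠(FK, KH) = 90.00° ✓; |KH| = 27.30 ✓; |EH| = 24.79 ✓.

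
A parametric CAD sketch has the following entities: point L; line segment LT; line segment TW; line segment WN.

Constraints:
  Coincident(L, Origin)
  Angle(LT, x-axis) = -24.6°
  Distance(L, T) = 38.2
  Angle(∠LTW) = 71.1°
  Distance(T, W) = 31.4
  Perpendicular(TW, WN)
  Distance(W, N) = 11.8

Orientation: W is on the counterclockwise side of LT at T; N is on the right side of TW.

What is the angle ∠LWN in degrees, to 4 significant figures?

152.2°

L is at the origin; LT runs at -24.6° with length 38.2, so T = 38.2·(cos -24.6°, sin -24.6°) = (34.73, -15.90). ∠LTW = 71.1°, so TW runs at -24.6° + (180° − 71.1°) = 84.30° from the x-axis; with |TW| = 31.4, W = T + 31.4·(cos 84.30°, sin 84.30°) = (37.85, 15.34). TW is perpendicular to WN; with |WN| = 11.8 on the right of TW, N = W + 11.8·(0.9951, -0.09932) = (49.59, 14.17). Then cos ∠LWN = WL·WN / (|WL||WN|), giving 152.2°.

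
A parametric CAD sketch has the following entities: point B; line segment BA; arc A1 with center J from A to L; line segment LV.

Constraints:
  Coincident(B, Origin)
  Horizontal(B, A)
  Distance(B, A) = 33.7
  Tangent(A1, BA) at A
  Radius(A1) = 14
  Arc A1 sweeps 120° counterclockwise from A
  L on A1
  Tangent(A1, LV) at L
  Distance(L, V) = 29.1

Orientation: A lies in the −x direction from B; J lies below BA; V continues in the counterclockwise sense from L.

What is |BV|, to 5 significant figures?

55.791

B is at the origin; BA is horizontal with |BA| = 33.7 and A on the −x side, so A = (-33.700, 0.0000). The tangent condition forces JA to be normal to BA, so J = A + (0, -14) = (-33.700, -14.000). On A1, A sits at bearing 90° from J; a 120° counterclockwise sweep puts L at bearing 210°, so L = J + 14.0·(cos 210°, sin 210°) = (-45.824, -21.000). Since A1 is tangent to LV there, JL ⟂ LV, so LV runs along (−sin 210°, cos 210°); with |LV| = 29.1, V = (-31.274, -46.201). Then |BV| = |V − B| = 55.791.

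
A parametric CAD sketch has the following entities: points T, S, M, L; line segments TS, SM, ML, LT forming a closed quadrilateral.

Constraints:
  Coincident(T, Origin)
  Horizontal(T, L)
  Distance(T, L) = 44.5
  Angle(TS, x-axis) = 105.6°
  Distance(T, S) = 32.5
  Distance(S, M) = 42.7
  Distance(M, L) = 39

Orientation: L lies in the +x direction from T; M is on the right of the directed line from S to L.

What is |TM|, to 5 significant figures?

10.756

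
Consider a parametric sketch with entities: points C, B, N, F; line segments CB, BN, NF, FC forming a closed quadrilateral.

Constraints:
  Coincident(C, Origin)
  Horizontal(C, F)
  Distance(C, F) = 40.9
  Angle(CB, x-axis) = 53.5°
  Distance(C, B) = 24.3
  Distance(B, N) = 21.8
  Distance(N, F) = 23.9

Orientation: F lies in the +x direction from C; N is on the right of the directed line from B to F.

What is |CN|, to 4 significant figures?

17.22

Checks: |BN| = 21.80 ✓; |NF| = 23.90 ✓.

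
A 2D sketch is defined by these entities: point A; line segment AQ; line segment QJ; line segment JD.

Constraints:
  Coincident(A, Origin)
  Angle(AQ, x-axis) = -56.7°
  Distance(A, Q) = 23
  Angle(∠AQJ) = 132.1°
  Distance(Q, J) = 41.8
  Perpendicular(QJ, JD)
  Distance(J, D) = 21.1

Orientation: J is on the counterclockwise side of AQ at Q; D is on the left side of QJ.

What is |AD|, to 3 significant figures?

57.4

∠AQJ = 132.1°, so QJ runs at -56.7° + (180° − 132.1°) = -8.80° from the x-axis; with |QJ| = 41.8, J = Q + 41.8·(cos -8.80°, sin -8.80°) = (53.9, -25.6). QJ ⟂ JD; with |JD| = 21.1 on the left of QJ, D = J + 21.1·(0.153, 0.988) = (57.2, -4.77). Then |AD| = |D − A| = 57.4.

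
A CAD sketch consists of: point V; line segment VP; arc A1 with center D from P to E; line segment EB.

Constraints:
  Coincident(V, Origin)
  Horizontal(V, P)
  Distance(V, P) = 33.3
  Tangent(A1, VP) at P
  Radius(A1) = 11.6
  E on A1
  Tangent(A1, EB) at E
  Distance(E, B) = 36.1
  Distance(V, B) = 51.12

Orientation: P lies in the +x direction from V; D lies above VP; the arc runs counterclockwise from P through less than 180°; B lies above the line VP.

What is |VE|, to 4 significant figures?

46.37

V is at the origin; VP is horizontal with |VP| = 33.3 and P on the +x side, so P = (33.30, 0.000). Since A1 is tangent to VP there, DP ⟂ VP, so D = P + (0, 11.6) = (33.30, 11.60). Since DE ⟂ EB (tangency), |DB| = √(11.6² + 36.1²) = 37.92 regardless of where E sits on A1. So B lies on both circle(V, 51.12) and circle(D, 37.92); the above-VP intersection is B = (19.92, 47.08). E is the foot of the tangent from B: E = (42.38, 18.82).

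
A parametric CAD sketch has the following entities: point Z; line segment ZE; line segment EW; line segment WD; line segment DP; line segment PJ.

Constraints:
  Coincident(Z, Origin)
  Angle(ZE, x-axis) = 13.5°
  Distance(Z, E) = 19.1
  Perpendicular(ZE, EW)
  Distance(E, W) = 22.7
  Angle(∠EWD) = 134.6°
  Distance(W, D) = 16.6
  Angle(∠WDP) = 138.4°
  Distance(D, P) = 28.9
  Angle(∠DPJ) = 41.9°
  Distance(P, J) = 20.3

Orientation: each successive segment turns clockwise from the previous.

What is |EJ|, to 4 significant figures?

33.99

Z is at the origin; ZE runs at 13.5° with length 19.1, so E = (18.57, 4.459). ZE ⟂ EW, so EW runs at -76.50°; with |EW| = 22.7, W = (23.87, -17.61). ∠EWD = 134.6° gives WD at -121.9° from the x-axis; with |WD| = 16.6, D = (15.10, -31.71). ∠WDP = 138.4° gives DP at -163.5° from the x-axis; with |DP| = 28.9, P = (-12.61, -39.91). ∠DPJ = 41.9° gives PJ at 58.40° from the x-axis; with |PJ| = 20.3, J = (-1.974, -22.62). Then |EJ| = |J − E| = 33.99.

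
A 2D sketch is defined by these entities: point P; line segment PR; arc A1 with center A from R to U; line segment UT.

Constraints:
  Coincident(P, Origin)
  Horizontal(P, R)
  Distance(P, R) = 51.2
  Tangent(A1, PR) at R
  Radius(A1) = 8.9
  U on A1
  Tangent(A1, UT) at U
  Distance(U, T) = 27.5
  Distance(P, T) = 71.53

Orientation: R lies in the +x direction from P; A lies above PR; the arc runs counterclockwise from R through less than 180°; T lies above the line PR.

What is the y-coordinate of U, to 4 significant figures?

8.288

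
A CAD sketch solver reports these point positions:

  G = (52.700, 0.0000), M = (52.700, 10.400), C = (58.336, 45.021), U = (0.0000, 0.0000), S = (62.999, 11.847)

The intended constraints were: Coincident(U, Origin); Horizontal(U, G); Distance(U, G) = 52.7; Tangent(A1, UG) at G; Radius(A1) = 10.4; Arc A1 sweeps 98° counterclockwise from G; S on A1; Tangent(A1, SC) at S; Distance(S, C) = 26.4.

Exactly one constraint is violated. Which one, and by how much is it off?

Distance(S, C) = 26.4 — off by 7.10.

U = (0.00, 0.00) ✓; U.y = 0.00, G.y = 0.00 ✓; |UG| = 52.70 ✓; ∠(MG, GU) = 90.00° ✓; |MG| = 10.40 ✓; bearing(M→S) − bearing(M→G) = 98.00° ✓; |MS| = 10.40 ✓; ∠(MS, SC) = 90.00° ✓; |SC| = 33.50 ✗.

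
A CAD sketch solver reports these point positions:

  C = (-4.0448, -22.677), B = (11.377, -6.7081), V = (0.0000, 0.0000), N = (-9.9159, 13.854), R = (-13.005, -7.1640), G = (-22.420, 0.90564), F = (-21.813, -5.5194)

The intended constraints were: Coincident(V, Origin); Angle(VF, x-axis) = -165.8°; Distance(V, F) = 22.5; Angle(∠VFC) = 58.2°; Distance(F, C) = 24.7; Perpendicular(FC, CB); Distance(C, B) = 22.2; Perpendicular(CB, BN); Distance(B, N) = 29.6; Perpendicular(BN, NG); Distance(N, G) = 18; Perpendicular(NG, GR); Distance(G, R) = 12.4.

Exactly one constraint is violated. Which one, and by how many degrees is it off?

Perpendicular(NG, GR) — off by 3.40°.

V = (0.00, 0.00) ✓; VF at -165.8° ✓; |VF| = 22.50 ✓; ∠VFC = 58.20° ✓; |FC| = 24.70 ✓; ∠(FC, CB) = 90.00° ✓; |CB| = 22.20 ✓; ∠(CB, BN) = 90.00° ✓; |BN| = 29.60 ✓; ∠(BN, NG) = 90.00° ✓; |NG| = 18.00 ✓; ∠(NG, GR) = 93.40° ✗; |GR| = 12.40 ✓.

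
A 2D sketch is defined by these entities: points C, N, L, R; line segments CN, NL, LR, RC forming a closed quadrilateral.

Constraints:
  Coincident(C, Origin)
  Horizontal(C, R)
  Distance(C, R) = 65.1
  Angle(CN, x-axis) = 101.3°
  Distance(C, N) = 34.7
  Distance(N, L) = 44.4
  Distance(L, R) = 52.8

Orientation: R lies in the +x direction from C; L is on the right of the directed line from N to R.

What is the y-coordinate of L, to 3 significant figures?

-5.90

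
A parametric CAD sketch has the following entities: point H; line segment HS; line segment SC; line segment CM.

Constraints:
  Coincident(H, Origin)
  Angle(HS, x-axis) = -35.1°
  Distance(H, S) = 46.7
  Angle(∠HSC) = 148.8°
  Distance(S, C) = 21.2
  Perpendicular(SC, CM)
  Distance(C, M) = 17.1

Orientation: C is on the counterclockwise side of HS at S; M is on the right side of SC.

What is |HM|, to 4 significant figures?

73.78

∠HSC = 148.8°, so SC runs at -35.1° + (180° − 148.8°) = -3.900° from the x-axis; with |SC| = 21.2, C = S + 21.2·(cos -3.900°, sin -3.900°) = (59.36, -28.29). SC ⟂ CM; with |CM| = 17.1 on the right of SC, M = C + 17.1·(-0.06802, -0.9977) = (58.20, -45.36). Then |HM| = |M − H| = 73.78.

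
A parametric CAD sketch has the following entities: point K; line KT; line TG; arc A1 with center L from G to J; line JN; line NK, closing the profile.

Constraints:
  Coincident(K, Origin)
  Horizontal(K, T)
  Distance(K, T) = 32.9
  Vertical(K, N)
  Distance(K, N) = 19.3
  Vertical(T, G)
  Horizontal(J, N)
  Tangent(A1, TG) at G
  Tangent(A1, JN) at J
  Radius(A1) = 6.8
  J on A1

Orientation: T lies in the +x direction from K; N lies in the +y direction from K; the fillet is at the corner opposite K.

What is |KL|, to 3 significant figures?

28.9

K is at the origin; KT is horizontal with |KT| = 32.9 and T on the +x side, so T = (32.9, 0.00). K and N share the same x with |KN| = 19.3 and N on the +y side, so N = (0.00, 19.3). The virtual corner opposite K is at (32.9, 19.3). Since A1 is tangent to TG there, LG ⟂ TG and since A1 is tangent to JN there, LJ ⟂ JN, with radius 6.8, so the center L sits 6.8 in from both sides at L = (26.1, 12.5). Then |KL| = |L − K| = 28.9.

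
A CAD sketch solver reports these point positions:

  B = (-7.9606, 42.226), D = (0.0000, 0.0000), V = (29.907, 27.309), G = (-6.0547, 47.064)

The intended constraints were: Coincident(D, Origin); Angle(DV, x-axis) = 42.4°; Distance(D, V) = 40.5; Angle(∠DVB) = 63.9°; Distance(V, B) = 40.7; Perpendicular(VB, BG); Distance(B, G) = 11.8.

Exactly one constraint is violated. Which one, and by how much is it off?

Distance(B, G) = 11.8 — off by 6.60.

D = (0.00, 0.00) ✓; DV at 42.40° ✓; |DV| = 40.50 ✓; ∠DVB = 63.90° ✓; |VB| = 40.70 ✓; ∠(VB, BG) = 90.00° ✓; |BG| = 5.200 ✗.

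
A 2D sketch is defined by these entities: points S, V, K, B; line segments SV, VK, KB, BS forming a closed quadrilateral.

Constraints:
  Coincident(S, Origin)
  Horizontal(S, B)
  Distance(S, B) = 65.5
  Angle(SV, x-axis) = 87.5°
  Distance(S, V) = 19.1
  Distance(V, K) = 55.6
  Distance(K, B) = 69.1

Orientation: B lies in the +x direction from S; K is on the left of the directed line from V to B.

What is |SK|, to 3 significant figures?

71.9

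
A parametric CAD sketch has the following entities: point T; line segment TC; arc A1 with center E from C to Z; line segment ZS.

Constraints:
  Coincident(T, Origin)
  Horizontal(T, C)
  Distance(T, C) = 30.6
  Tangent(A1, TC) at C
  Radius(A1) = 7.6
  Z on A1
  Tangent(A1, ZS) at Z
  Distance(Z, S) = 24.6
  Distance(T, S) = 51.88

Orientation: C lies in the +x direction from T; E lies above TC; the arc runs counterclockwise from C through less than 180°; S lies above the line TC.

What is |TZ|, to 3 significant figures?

38.7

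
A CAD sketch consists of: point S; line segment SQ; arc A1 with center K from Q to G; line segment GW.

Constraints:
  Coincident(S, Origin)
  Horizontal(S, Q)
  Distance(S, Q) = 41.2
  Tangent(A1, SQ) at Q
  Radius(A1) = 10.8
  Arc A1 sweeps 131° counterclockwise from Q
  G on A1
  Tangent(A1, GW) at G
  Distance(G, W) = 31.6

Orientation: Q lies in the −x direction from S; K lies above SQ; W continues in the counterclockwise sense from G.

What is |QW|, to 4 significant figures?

43.59

On A1, Q sits at bearing -90° from K; a 131° counterclockwise sweep puts G at bearing 41°, so G = K + 10.8·(cos 41°, sin 41°) = (-33.05, 17.89). Since A1 is tangent to GW there, KG ⟂ GW, so GW runs along (−sin 41°, cos 41°); with |GW| = 31.6, W = (-53.78, 41.73). Then |QW| = |W − Q| = 43.59.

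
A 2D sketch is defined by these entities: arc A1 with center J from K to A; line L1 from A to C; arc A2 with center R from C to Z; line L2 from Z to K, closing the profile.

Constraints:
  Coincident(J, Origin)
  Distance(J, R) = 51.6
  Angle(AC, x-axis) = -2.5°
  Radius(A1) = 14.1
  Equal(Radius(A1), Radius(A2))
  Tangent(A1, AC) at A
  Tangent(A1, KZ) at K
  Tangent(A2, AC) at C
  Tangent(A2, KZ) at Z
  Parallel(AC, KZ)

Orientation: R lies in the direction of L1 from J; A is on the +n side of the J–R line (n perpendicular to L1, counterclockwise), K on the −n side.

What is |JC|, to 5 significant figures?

53.492

The slot axis is L1's direction at -2.5°, so u = (cos -2.5°, sin -2.5°) = (0.99905, -0.043619) and n = (−sin -2.5°, cos -2.5°) = (0.043619, 0.99905). J is at the origin and R lies 51.6 along u from J, so R = 51.6·u = (51.551, -2.2508). Tangency of A1 to both parallel lines with radius 14.1 puts A and K at J ± 14.1·n: A = (0.61503, 14.087), K = (-0.61503, -14.087). Equal radii place C and Z the same way about R: C = R + 14.1·n = (52.166, 11.836), Z = R − 14.1·n = (50.936, -16.337). Then |JC| = |C − J| = 53.492.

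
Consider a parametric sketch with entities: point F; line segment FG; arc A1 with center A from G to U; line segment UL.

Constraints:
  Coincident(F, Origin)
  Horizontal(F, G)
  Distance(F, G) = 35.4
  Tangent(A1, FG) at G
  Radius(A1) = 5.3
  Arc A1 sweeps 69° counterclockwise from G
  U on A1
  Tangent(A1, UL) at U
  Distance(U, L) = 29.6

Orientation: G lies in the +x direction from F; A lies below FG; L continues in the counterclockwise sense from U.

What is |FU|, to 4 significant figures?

30.64

F is at the origin; FG is horizontal with |FG| = 35.4 and G on the +x side, so G = (35.40, 0.000). Since A1 is tangent to FG there, AG ⟂ FG, so A = G + (0, -5.3) = (35.40, -5.300). On A1, G sits at bearing 90° from A; a 69° counterclockwise sweep puts U at bearing 159°, so U = A + 5.3·(cos 159°, sin 159°) = (30.45, -3.401). Then |FU| = |U − F| = 30.64.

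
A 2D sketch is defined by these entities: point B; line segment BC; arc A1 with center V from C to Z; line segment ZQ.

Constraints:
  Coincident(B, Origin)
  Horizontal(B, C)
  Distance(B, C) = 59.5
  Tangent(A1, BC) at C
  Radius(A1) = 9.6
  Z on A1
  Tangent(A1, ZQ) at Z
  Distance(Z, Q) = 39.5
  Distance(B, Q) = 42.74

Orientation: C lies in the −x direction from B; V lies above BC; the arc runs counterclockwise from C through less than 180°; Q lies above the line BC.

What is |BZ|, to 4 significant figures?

52.30

B is at the origin; BC is horizontal with |BC| = 59.5 and C on the −x side, so C = (-59.50, 0.000). Tangency of A1 to BC means the radius VC is perpendicular to BC, so V = C + (0, 9.6) = (-59.50, 9.600). Since VZ ⟂ ZQ (tangency), |VQ| = √(9.6² + 39.5²) = 40.65 regardless of where Z sits on A1. So Q lies on both circle(B, 42.74) and circle(V, 40.65); the above-BC intersection is Q = (-26.59, 33.46). Z is the foot of the tangent from Q: Z = (-52.19, 3.379).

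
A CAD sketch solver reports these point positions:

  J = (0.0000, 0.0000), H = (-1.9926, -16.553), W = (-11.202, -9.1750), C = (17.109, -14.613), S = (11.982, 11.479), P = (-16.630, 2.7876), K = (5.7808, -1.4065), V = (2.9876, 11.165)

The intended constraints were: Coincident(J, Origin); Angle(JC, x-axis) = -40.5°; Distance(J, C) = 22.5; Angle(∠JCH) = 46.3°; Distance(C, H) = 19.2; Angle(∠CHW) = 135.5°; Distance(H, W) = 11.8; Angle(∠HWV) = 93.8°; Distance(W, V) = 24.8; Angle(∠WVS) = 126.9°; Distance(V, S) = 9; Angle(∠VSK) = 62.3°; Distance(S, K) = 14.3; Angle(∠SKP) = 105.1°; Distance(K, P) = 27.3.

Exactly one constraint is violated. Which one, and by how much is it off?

Distance(K, P) = 27.3 — off by 4.50.

J = (0.00, 0.00) ✓; JC at -40.50° ✓; |JC| = 22.50 ✓; ∠JCH = 46.30° ✓; |CH| = 19.20 ✓; ∠CHW = 135.5° ✓; |HW| = 11.80 ✓; ∠HWV = 93.80° ✓; |WV| = 24.80 ✓; ∠WVS = 126.9° ✓; |VS| = 9.000 ✓; ∠VSK = 62.30° ✓; |SK| = 14.30 ✓; ∠SKP = 105.1° ✓; |KP| = 22.80 ✗.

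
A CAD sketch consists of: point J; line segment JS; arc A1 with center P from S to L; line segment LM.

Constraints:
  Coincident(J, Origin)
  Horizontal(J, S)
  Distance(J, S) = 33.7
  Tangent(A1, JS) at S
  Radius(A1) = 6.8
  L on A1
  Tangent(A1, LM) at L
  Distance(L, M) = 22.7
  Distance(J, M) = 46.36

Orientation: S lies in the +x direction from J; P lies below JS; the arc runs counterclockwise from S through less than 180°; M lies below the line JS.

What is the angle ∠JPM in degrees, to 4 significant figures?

104.4°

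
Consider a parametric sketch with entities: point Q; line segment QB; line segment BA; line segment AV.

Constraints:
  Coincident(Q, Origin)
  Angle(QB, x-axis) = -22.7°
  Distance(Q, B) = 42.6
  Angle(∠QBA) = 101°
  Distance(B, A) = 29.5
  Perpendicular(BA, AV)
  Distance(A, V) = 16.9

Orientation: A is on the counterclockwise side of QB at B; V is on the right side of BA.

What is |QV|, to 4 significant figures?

69.74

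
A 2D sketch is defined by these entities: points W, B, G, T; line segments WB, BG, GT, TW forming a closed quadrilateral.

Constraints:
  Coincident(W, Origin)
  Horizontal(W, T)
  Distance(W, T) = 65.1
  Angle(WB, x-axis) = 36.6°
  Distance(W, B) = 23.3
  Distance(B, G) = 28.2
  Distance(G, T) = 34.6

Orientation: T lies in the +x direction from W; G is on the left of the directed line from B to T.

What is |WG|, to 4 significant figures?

51.36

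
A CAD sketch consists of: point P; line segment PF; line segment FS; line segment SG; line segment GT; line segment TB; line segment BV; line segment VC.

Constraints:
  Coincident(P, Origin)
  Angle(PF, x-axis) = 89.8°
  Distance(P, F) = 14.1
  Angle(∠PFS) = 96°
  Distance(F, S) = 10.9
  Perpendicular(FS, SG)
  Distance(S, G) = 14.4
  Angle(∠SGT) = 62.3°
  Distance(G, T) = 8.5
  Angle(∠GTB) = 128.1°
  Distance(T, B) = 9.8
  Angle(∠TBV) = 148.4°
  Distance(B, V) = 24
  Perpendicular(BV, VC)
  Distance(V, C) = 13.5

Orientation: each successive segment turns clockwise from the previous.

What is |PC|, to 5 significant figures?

39.186

P is at the origin; PF runs at 89.8° with length 14.1, so F = (0.049218, 14.100). ∠PFS = 96.0° gives FS at 5.8000° from the x-axis; with |FS| = 10.9, S = (10.893, 15.201). The perpendicularity gives SG at right angles to FS, so SG runs at -84.200°; with |SG| = 14.4, G = (12.349, 0.87515). ∠SGT = 62.3° gives GT at 158.10° from the x-axis; with |GT| = 8.5, T = (4.4620, 4.0455). ∠GTB = 128.1° gives TB at 106.20° from the x-axis; with |TB| = 9.8, B = (1.7279, 13.456). ∠TBV = 148.4° gives BV at 74.600° from the x-axis; with |BV| = 24.0, V = (8.1013, 36.595). BV is perpendicular to VC, so VC runs at -15.400°; with |VC| = 13.5, C = (21.117, 33.010). Then |PC| = |C − P| = 39.186.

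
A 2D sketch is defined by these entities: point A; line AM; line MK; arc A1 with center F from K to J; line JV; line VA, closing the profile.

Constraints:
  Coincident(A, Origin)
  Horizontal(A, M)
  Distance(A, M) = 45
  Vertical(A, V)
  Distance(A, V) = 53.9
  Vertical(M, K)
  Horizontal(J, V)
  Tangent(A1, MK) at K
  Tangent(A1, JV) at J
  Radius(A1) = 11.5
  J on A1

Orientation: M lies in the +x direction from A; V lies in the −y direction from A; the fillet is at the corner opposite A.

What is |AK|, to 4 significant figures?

61.83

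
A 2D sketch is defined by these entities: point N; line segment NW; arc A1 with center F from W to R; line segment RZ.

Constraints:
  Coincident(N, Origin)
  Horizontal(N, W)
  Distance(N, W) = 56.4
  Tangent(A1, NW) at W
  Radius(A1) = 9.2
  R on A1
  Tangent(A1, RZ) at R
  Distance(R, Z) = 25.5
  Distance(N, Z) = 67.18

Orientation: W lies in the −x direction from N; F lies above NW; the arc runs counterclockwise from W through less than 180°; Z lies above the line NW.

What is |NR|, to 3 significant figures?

49.3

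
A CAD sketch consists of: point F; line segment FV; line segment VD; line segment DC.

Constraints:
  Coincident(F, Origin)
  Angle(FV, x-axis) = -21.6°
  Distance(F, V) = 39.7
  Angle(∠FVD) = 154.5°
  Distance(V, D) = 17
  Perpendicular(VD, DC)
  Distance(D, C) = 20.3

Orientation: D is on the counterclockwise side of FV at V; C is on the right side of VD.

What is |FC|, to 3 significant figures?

64.7

F is at the origin; FV runs at -21.6° with length 39.7, so V = 39.7·(cos -21.6°, sin -21.6°) = (36.9, -14.6). ∠FVD = 154.5°, so VD runs at -21.6° + (180° − 154.5°) = 3.90° from the x-axis; with |VD| = 17.0, D = V + 17.0·(cos 3.90°, sin 3.90°) = (53.9, -13.5). VD is perpendicular to DC; with |DC| = 20.3 on the right of VD, C = D + 20.3·(0.0680, -0.998) = (55.3, -33.7). Then |FC| = |C − F| = 64.7.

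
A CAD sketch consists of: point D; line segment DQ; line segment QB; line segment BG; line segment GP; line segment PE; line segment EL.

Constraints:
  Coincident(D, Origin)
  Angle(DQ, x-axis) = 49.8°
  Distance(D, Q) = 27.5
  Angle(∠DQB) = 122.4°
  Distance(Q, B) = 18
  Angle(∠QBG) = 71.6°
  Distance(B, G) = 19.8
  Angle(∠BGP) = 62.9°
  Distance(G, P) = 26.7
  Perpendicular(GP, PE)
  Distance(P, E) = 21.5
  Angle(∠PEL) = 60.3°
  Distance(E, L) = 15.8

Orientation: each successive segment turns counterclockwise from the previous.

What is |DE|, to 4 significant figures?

44.94

D is at the origin; DQ runs at 49.8° with length 27.5, so Q = (17.75, 21.00). ∠DQB = 122.4° gives QB at 107.4° from the x-axis; with |QB| = 18.0, B = (12.37, 38.18). ∠QBG = 71.6° gives BG at -144.2° from the x-axis; with |BG| = 19.8, G = (-3.692, 26.60). ∠BGP = 62.9° gives GP at -27.10° from the x-axis; with |GP| = 26.7, P = (20.08, 14.44). The perpendicularity gives PE at right angles to GP, so PE runs at 62.90°; with |PE| = 21.5, E = (29.87, 33.58). Then |DE| = |E − D| = 44.94.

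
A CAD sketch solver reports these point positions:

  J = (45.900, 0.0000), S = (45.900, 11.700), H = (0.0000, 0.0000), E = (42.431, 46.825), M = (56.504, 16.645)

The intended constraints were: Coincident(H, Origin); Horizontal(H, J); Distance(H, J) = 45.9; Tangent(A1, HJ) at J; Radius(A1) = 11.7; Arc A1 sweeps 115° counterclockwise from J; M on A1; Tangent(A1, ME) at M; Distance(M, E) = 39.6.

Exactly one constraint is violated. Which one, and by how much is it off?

Distance(M, E) = 39.6 — off by 6.30.

H = (0.00, 0.00) ✓; H.y = 0.00, J.y = 0.00 ✓; |HJ| = 45.90 ✓; ∠(SJ, JH) = 90.00° ✓; |SJ| = 11.70 ✓; bearing(S→M) − bearing(S→J) = 115.0° ✓; |SM| = 11.70 ✓; ∠(SM, ME) = 90.00° ✓; |ME| = 33.30 ✗.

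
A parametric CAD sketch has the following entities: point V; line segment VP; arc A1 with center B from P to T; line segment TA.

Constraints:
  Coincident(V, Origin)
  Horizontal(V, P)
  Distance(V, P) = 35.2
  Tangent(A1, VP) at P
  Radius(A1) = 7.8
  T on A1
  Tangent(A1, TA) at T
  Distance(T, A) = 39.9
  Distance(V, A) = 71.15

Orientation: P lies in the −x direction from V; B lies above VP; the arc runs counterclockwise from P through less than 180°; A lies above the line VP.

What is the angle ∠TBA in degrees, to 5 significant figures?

78.939°

V is at the origin; V and P share the same y with |VP| = 35.2 and P on the −x side, so P = (-35.200, 0.0000). Since A1 is tangent to VP there, BP ⟂ VP, so B = P + (0, 7.8) = (-35.200, 7.8000). Since BT ⟂ TA (tangency), |BA| = √(7.8² + 39.9²) = 40.655 regardless of where T sits on A1. So A lies on both circle(V, 71.15) and circle(B, 40.655); the above-VP intersection is A = (-57.656, 41.691). T is the foot of the tangent from A: T = (-29.645, 13.276).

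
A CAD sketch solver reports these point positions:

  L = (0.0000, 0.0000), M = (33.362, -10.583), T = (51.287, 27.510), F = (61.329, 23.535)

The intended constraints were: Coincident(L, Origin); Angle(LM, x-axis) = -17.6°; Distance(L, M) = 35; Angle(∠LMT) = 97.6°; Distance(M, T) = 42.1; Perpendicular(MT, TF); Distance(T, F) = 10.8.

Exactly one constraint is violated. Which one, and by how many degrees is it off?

Perpendicular(MT, TF) — off by 3.60°.

L = (0.00, 0.00) ✓; LM at -17.60° ✓; |LM| = 35.00 ✓; ∠LMT = 97.60° ✓; |MT| = 42.10 ✓; ∠(MT, TF) = 86.40° ✗; |TF| = 10.80 ✓.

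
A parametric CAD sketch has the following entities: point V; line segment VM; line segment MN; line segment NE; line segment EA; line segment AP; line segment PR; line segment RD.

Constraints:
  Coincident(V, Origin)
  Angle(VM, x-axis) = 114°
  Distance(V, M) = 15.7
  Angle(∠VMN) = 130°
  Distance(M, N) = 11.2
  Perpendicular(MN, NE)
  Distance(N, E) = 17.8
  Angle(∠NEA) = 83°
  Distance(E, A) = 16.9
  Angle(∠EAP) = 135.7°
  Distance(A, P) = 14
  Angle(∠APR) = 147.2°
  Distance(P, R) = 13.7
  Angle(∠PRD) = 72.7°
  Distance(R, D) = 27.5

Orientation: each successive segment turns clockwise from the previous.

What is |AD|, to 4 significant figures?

25.45

∠APR = 147.2° gives PR at 159.9° from the x-axis; with |PR| = 13.7, R = (-21.20, 4.063). ∠PRD = 72.7° gives RD at 52.60° from the x-axis; with |RD| = 27.5, D = (-4.502, 25.91). Then |AD| = |D − A| = 25.45.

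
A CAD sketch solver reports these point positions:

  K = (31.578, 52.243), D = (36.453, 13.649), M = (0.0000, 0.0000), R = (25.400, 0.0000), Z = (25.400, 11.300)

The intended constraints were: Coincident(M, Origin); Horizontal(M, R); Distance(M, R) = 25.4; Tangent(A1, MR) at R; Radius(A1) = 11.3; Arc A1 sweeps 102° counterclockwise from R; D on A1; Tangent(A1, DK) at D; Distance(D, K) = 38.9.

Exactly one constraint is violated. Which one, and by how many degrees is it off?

Tangent(A1, DK) at D — off by 4.80°.

M = (0.00, 0.00) ✓; M.y = 0.00, R.y = 0.00 ✓; |MR| = 25.40 ✓; ∠(ZR, RM) = 90.00° ✓; |ZR| = 11.30 ✓; bearing(Z→D) − bearing(Z→R) = 102.0° ✓; |ZD| = 11.30 ✓; ∠(ZD, DK) = 94.80° ✗; |DK| = 38.90 ✓.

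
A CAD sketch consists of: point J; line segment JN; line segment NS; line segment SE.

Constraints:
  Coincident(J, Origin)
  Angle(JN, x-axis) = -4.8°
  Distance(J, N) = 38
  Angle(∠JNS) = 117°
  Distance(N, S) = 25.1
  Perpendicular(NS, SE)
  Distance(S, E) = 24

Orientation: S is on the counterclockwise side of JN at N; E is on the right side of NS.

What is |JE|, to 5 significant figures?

71.702

∠JNS = 117.0°, so NS runs at -4.8° + (180° − 117.0°) = 58.200° from the x-axis; with |NS| = 25.1, S = N + 25.1·(cos 58.200°, sin 58.200°) = (51.093, 18.153). NS ⟂ SE; with |SE| = 24.0 on the right of NS, E = S + 24.0·(0.84989, -0.52696) = (71.491, 5.5056). Then |JE| = |E − J| = 71.702.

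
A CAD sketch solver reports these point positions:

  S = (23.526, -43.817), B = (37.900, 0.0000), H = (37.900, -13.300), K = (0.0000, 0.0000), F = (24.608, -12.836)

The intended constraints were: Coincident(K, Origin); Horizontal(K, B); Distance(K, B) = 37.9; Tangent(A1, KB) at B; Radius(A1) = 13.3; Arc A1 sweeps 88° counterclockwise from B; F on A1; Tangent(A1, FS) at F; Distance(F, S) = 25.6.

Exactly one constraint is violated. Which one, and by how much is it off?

Distance(F, S) = 25.6 — off by 5.40.

K = (0.00, 0.00) ✓; K.y = 0.00, B.y = 0.00 ✓; |KB| = 37.90 ✓; ∠(HB, BK) = 90.00° ✓; |HB| = 13.30 ✓; bearing(H→F) − bearing(H→B) = 88.00° ✓; |HF| = 13.30 ✓; ∠(HF, FS) = 90.00° ✓; |FS| = 31.00 ✗.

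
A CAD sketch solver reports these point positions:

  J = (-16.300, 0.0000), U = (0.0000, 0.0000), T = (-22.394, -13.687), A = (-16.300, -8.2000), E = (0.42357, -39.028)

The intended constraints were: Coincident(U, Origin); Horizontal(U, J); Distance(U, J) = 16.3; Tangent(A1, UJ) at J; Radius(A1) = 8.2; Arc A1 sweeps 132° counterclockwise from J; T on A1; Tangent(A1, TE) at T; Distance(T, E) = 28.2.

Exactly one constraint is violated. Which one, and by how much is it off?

Distance(T, E) = 28.2 — off by 5.90.

U = (0.00, 0.00) ✓; U.y = 0.00, J.y = 0.00 ✓; |UJ| = 16.30 ✓; ∠(AJ, JU) = 90.00° ✓; |AJ| = 8.200 ✓; bearing(A→T) − bearing(A→J) = 132.0° ✓; |AT| = 8.200 ✓; ∠(AT, TE) = 90.00° ✓; |TE| = 34.10 ✗.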